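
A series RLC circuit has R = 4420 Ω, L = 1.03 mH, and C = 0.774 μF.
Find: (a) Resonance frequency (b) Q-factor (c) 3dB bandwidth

Step 1 — Resonance condition Im(Z)=0 gives ω₀ = 1/√(LC).
Step 2 — ω₀ = 1/√(0.00103·7.74e-07) = 3.542e+04 rad/s.
Step 3 — f₀ = ω₀/(2π) = 5637 Hz.
Step 4 — Series Q: Q = ω₀L/R = 3.542e+04·0.00103/4420 = 0.008253.
Step 5 — 3dB bandwidth: Δω = ω₀/Q = 4.291e+06 rad/s; BW = Δω/(2π) = 6.83e+05 Hz.

(a) f₀ = 5637 Hz  (b) Q = 0.008253  (c) BW = 6.83e+05 Hz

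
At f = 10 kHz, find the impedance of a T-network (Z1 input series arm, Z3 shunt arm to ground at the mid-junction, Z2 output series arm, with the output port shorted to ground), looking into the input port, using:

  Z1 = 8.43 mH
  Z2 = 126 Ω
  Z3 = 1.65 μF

Step 1 — Angular frequency: ω = 2π·f = 2π·1e+04 = 6.283e+04 rad/s.
Step 2 — Component impedances:
  Z1: Z = jωL = j·6.283e+04·0.00843 = 0 + j529.7 Ω
  Z2: Z = R = 126 Ω
  Z3: Z = 1/(jωC) = -j/(ω·C) = 0 - j9.646 Ω
Step 3 — With the output port shorted to ground, the output series arm Z2 runs from the junction to ground; the shunt arm Z3 also runs from the junction to ground. They appear in parallel: Z3 || Z2 = 0.7341 - j9.59 Ω.
Step 4 — Series with input arm Z1: Z_in = Z1 + (Z3 || Z2) = 0.7341 + j520.1 Ω = 520.1∠89.9° Ω.

Z = 0.7341 + j520.1 Ω = 520.1∠89.9° Ω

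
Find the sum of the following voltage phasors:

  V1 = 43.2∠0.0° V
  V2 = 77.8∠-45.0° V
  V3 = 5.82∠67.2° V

Step 1 — Convert each phasor to rectangular form:
  V1 = 43.2·(cos(0.0°) + j·sin(0.0°)) = 43.2 V
  V2 = 77.8·(cos(-45.0°) + j·sin(-45.0°)) = 55.01 - j55.01 V
  V3 = 5.82·(cos(67.2°) + j·sin(67.2°)) = 2.255 + j5.365 V
Step 2 — Sum components: V_total = 100.5 - j49.65 V.
Step 3 — Convert to polar: |V_total| = 112.1 V, ∠V_total = -26.3°.

V_total = 112.1∠-26.3° V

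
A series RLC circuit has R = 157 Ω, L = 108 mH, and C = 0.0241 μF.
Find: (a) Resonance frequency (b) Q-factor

Step 1 — Resonance condition Im(Z)=0 gives ω₀ = 1/√(LC).
Step 2 — ω₀ = 1/√(0.108·2.41e-08) = 1.96e+04 rad/s.
Step 3 — f₀ = ω₀/(2π) = 3120 Hz.
Step 4 — Series Q: Q = ω₀L/R = 1.96e+04·0.108/157 = 13.48.

(a) f₀ = 3120 Hz  (b) Q = 13.48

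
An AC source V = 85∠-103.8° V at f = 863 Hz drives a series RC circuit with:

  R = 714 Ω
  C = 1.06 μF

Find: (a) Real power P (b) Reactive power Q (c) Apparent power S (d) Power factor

Step 1 — Angular frequency: ω = 2π·f = 2π·863 = 5422 rad/s.
Step 2 — Component impedances:
  R: Z = R = 714 Ω
  C: Z = 1/(jωC) = -j/(ω·C) = 0 - j174 Ω
Step 3 — Series combination: Z_total = R + C = 714 - j174 Ω = 734.9∠-13.7° Ω.
Step 4 — Source phasor: V = 85∠-103.8° V = -20.28 - j82.55 V.
Step 5 — Current: I = V / Z = -0.000213 - j0.1157 A = 0.1157∠-90.1° A.
Step 6 — Complex power: S = V·I* = 9.552 - j2.328 VA.
Step 7 — Real power: P = Re(S) = 9.552 W.
Step 8 — Reactive power: Q = Im(S) = -2.328 VAR.
Step 9 — Apparent power: |S| = 9.831 VA.
Step 10 — Power factor: PF = P/|S| = 0.9716 (leading).

(a) P = 9.552 W  (b) Q = -2.328 VAR  (c) S = 9.831 VA  (d) PF = 0.9716 (leading)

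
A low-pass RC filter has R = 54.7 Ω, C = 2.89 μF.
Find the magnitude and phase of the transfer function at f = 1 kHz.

Step 1 — Angular frequency: ω = 2π·1000 = 6283 rad/s.
Step 2 — Transfer function: H(jω) = 1/(1 + jωRC).
Step 3 — Denominator: 1 + jωRC = 1 + j·6283·54.7·2.89e-06 = 1 + j0.9933.
Step 4 — H = 0.5034 - j0.5.
Step 5 — Magnitude: |H| = 0.7095 (-3.0 dB); phase: φ = -44.8°.

|H| = 0.7095 (-3.0 dB), φ = -44.8°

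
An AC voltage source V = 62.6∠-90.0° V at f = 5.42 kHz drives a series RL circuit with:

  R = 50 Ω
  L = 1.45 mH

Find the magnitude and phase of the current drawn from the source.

Step 1 — Angular frequency: ω = 2π·f = 2π·5420 = 3.405e+04 rad/s.
Step 2 — Component impedances:
  R: Z = R = 50 Ω
  L: Z = jωL = j·3.405e+04·0.00145 = 0 + j49.38 Ω
Step 3 — Series combination: Z_total = R + L = 50 + j49.38 Ω = 70.27∠44.6° Ω.
Step 4 — Source phasor: V = 62.6∠-90.0° V = 0 - j62.6 V.
Step 5 — Ohm's law: I = V / Z_total = (0 - j62.6) / (50 + j49.38) = -0.626 - j0.6338 A.
Step 6 — Convert to polar: |I| = 0.8908 A, ∠I = -134.6°.

I = 0.8908∠-134.6° A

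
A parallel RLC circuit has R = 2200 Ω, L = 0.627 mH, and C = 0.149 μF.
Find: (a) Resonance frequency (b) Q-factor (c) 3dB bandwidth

Step 1 — Resonance: ω₀ = 1/√(LC) = 1/√(0.000627·1.49e-07) = 1.035e+05 rad/s.
Step 2 — f₀ = ω₀/(2π) = 1.647e+04 Hz.
Step 3 — Parallel Q: Q = R/(ω₀L) = 2200/(1.035e+05·0.000627) = 33.91.
Step 4 — Bandwidth: Δω = ω₀/Q = 3051 rad/s; BW = Δω/(2π) = 485.5 Hz.

(a) f₀ = 1.647e+04 Hz  (b) Q = 33.91  (c) BW = 485.5 Hz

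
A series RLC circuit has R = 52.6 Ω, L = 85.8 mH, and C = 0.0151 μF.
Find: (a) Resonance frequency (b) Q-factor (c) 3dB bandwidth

Step 1 — Resonance condition Im(Z)=0 gives ω₀ = 1/√(LC).
Step 2 — ω₀ = 1/√(0.0858·1.51e-08) = 2.778e+04 rad/s.
Step 3 — f₀ = ω₀/(2π) = 4422 Hz.
Step 4 — Series Q: Q = ω₀L/R = 2.778e+04·0.0858/52.6 = 45.32.
Step 5 — 3dB bandwidth: Δω = ω₀/Q = 613.1 rad/s; BW = Δω/(2π) = 97.57 Hz.

(a) f₀ = 4422 Hz  (b) Q = 45.32  (c) BW = 97.57 Hz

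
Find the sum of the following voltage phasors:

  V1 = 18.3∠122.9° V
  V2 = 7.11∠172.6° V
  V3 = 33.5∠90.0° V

Step 1 — Convert each phasor to rectangular form:
  V1 = 18.3·(cos(122.9°) + j·sin(122.9°)) = -9.94 + j15.37 V
  V2 = 7.11·(cos(172.6°) + j·sin(172.6°)) = -7.051 + j0.9157 V
  V3 = 33.5·(cos(90.0°) + j·sin(90.0°)) = 0 + j33.5 V
Step 2 — Sum components: V_total = -16.99 + j49.78 V.
Step 3 — Convert to polar: |V_total| = 52.6 V, ∠V_total = 108.8°.

V_total = 52.6∠108.8° V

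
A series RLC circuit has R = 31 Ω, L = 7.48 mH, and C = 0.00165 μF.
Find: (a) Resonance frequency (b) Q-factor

Step 1 — Resonance condition Im(Z)=0 gives ω₀ = 1/√(LC).
Step 2 — ω₀ = 1/√(0.00748·1.65e-09) = 2.846e+05 rad/s.
Step 3 — f₀ = ω₀/(2π) = 4.53e+04 Hz.
Step 4 — Series Q: Q = ω₀L/R = 2.846e+05·0.00748/31 = 68.68.

(a) f₀ = 4.53e+04 Hz  (b) Q = 68.68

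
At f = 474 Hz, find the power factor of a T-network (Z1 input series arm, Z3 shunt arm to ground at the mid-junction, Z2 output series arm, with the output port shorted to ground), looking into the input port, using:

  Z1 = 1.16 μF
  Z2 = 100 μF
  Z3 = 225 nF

Step 1 — Angular frequency: ω = 2π·f = 2π·474 = 2978 rad/s.
Step 2 — Component impedances:
  Z1: Z = 1/(jωC) = -j/(ω·C) = 0 - j289.5 Ω
  Z2: Z = 1/(jωC) = -j/(ω·C) = 0 - j3.358 Ω
  Z3: Z = 1/(jωC) = -j/(ω·C) = 0 - j1492 Ω
Step 3 — With the output port shorted to ground, the output series arm Z2 runs from the junction to ground; the shunt arm Z3 also runs from the junction to ground. They appear in parallel: Z3 || Z2 = 0 - j3.35 Ω.
Step 4 — Series with input arm Z1: Z_in = Z1 + (Z3 || Z2) = 0 - j292.8 Ω = 292.8∠-90.0° Ω.
Step 5 — Power factor: PF = cos(φ) = Re(Z)/|Z| = 0/292.8 = 0.
Step 6 — Type: Im(Z) = -292.8 ⇒ leading (phase φ = -90.0°).

PF = 0 (leading, φ = -90.0°)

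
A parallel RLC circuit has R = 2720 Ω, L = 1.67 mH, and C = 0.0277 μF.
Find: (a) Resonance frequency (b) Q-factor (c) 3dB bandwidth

Step 1 — Resonance: ω₀ = 1/√(LC) = 1/√(0.00167·2.77e-08) = 1.47e+05 rad/s.
Step 2 — f₀ = ω₀/(2π) = 2.34e+04 Hz.
Step 3 — Parallel Q: Q = R/(ω₀L) = 2720/(1.47e+05·0.00167) = 11.08.
Step 4 — Bandwidth: Δω = ω₀/Q = 1.327e+04 rad/s; BW = Δω/(2π) = 2112 Hz.

(a) f₀ = 2.34e+04 Hz  (b) Q = 11.08  (c) BW = 2112 Hz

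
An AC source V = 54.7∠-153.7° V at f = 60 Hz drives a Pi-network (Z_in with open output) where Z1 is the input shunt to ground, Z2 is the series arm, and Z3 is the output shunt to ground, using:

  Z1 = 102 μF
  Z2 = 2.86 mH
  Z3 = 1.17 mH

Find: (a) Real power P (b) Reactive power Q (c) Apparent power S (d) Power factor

Step 1 — Angular frequency: ω = 2π·f = 2π·60 = 377 rad/s.
Step 2 — Component impedances:
  Z1: Z = 1/(jωC) = -j/(ω·C) = 0 - j26.01 Ω
  Z2: Z = jωL = j·377·0.00286 = 0 + j1.078 Ω
  Z3: Z = jωL = j·377·0.00117 = 0 + j0.4411 Ω
Step 3 — With open output, the series arm Z2 and the output shunt Z3 appear in series to ground: Z2 + Z3 = 0 + j1.519 Ω.
Step 4 — Parallel with input shunt Z1: Z_in = Z1 || (Z2 + Z3) = 0 + j1.614 Ω = 1.614∠90.0° Ω.
Step 5 — Source phasor: V = 54.7∠-153.7° V = -49.04 - j24.24 V.
Step 6 — Current: I = V / Z = -15.02 + j30.39 A = 33.9∠116.3° A.
Step 7 — Complex power: S = V·I* = 0 + j1854 VA.
Step 8 — Real power: P = Re(S) = 0 W.
Step 9 — Reactive power: Q = Im(S) = 1854 VAR.
Step 10 — Apparent power: |S| = 1854 VA.
Step 11 — Power factor: PF = P/|S| = 0 (lagging).

(a) P = 0 W  (b) Q = 1854 VAR  (c) S = 1854 VA  (d) PF = 0 (lagging)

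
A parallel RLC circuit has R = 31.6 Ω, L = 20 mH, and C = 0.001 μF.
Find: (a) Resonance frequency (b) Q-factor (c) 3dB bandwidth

Step 1 — Resonance: ω₀ = 1/√(LC) = 1/√(0.02·1e-09) = 2.236e+05 rad/s.
Step 2 — f₀ = ω₀/(2π) = 3.559e+04 Hz.
Step 3 — Parallel Q: Q = R/(ω₀L) = 31.6/(2.236e+05·0.02) = 0.007066.
Step 4 — Bandwidth: Δω = ω₀/Q = 3.165e+07 rad/s; BW = Δω/(2π) = 5.037e+06 Hz.

(a) f₀ = 3.559e+04 Hz  (b) Q = 0.007066  (c) BW = 5.037e+06 Hz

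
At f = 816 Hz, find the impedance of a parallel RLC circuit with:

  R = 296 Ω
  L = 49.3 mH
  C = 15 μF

Step 1 — Angular frequency: ω = 2π·f = 2π·816 = 5127 rad/s.
Step 2 — Component impedances:
  R: Z = R = 296 Ω
  L: Z = jωL = j·5127·0.0493 = 0 + j252.8 Ω
  C: Z = 1/(jωC) = -j/(ω·C) = 0 - j13 Ω
Step 3 — Parallel combination: 1/Z_total = 1/R + 1/L + 1/C; Z_total = 0.6335 - j13.68 Ω = 13.69∠-87.3° Ω.

Z = 0.6335 - j13.68 Ω = 13.69∠-87.3° Ω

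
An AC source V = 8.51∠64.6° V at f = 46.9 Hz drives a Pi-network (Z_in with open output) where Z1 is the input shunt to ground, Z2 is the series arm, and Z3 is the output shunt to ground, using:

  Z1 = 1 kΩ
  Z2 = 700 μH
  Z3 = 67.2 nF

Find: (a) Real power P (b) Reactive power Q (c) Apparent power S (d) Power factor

Step 1 — Angular frequency: ω = 2π·f = 2π·46.9 = 294.7 rad/s.
Step 2 — Component impedances:
  Z1: Z = R = 1000 Ω
  Z2: Z = jωL = j·294.7·0.0007 = 0 + j0.2063 Ω
  Z3: Z = 1/(jωC) = -j/(ω·C) = 0 - j5.05e+04 Ω
Step 3 — With open output, the series arm Z2 and the output shunt Z3 appear in series to ground: Z2 + Z3 = 0 - j5.05e+04 Ω.
Step 4 — Parallel with input shunt Z1: Z_in = Z1 || (Z2 + Z3) = 999.6 - j19.79 Ω = 999.8∠-1.1° Ω.
Step 5 — Source phasor: V = 8.51∠64.6° V = 3.65 + j7.687 V.
Step 6 — Current: I = V / Z = 0.003498 + j0.00776 A = 0.008512∠65.7° A.
Step 7 — Complex power: S = V·I* = 0.07242 - j0.001434 VA.
Step 8 — Real power: P = Re(S) = 0.07242 W.
Step 9 — Reactive power: Q = Im(S) = -0.001434 VAR.
Step 10 — Apparent power: |S| = 0.07243 VA.
Step 11 — Power factor: PF = P/|S| = 0.9998 (leading).

(a) P = 0.07242 W  (b) Q = -0.001434 VAR  (c) S = 0.07243 VA  (d) PF = 0.9998 (leading)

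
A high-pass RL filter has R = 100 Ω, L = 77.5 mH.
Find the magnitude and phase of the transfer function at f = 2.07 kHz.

Step 1 — Angular frequency: ω = 2π·2070 = 1.301e+04 rad/s.
Step 2 — Transfer function: H(jω) = jωL/(R + jωL).
Step 3 — Numerator jωL = j·1008; denominator R + jωL = 100 + j1008.
Step 4 — H = 0.9903 + j0.09824.
Step 5 — Magnitude: |H| = 0.9951 (-0.0 dB); phase: φ = 5.7°.

|H| = 0.9951 (-0.0 dB), φ = 5.7°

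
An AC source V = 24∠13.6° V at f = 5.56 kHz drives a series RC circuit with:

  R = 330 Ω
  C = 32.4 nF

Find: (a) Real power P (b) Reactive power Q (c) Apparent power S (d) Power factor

Step 1 — Angular frequency: ω = 2π·f = 2π·5560 = 3.493e+04 rad/s.
Step 2 — Component impedances:
  R: Z = R = 330 Ω
  C: Z = 1/(jωC) = -j/(ω·C) = 0 - j883.5 Ω
Step 3 — Series combination: Z_total = R + C = 330 - j883.5 Ω = 943.1∠-69.5° Ω.
Step 4 — Source phasor: V = 24∠13.6° V = 23.33 + j5.643 V.
Step 5 — Current: I = V / Z = 0.003049 + j0.02526 A = 0.02545∠83.1° A.
Step 6 — Complex power: S = V·I* = 0.2137 - j0.5721 VA.
Step 7 — Real power: P = Re(S) = 0.2137 W.
Step 8 — Reactive power: Q = Im(S) = -0.5721 VAR.
Step 9 — Apparent power: |S| = 0.6107 VA.
Step 10 — Power factor: PF = P/|S| = 0.3499 (leading).

(a) P = 0.2137 W  (b) Q = -0.5721 VAR  (c) S = 0.6107 VA  (d) PF = 0.3499 (leading)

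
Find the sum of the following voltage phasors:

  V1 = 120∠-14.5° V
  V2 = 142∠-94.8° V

Step 1 — Convert each phasor to rectangular form:
  V1 = 120·(cos(-14.5°) + j·sin(-14.5°)) = 116.2 - j30.05 V
  V2 = 142·(cos(-94.8°) + j·sin(-94.8°)) = -11.88 - j141.5 V
Step 2 — Sum components: V_total = 104.3 - j171.5 V.
Step 3 — Convert to polar: |V_total| = 200.8 V, ∠V_total = -58.7°.

V_total = 200.8∠-58.7° V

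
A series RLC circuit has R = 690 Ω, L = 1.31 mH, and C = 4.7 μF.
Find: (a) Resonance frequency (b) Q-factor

Step 1 — Resonance condition Im(Z)=0 gives ω₀ = 1/√(LC).
Step 2 — ω₀ = 1/√(0.00131·4.7e-06) = 1.274e+04 rad/s.
Step 3 — f₀ = ω₀/(2π) = 2028 Hz.
Step 4 — Series Q: Q = ω₀L/R = 1.274e+04·0.00131/690 = 0.0242.

(a) f₀ = 2028 Hz  (b) Q = 0.0242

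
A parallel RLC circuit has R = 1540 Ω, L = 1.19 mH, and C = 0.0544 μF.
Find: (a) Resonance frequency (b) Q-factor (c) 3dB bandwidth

Step 1 — Resonance: ω₀ = 1/√(LC) = 1/√(0.00119·5.44e-08) = 1.243e+05 rad/s.
Step 2 — f₀ = ω₀/(2π) = 1.978e+04 Hz.
Step 3 — Parallel Q: Q = R/(ω₀L) = 1540/(1.243e+05·0.00119) = 10.41.
Step 4 — Bandwidth: Δω = ω₀/Q = 1.194e+04 rad/s; BW = Δω/(2π) = 1900 Hz.

(a) f₀ = 1.978e+04 Hz  (b) Q = 10.41  (c) BW = 1900 Hz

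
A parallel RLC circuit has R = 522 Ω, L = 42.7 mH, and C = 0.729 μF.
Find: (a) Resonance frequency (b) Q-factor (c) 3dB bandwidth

Step 1 — Resonance: ω₀ = 1/√(LC) = 1/√(0.0427·7.29e-07) = 5668 rad/s.
Step 2 — f₀ = ω₀/(2π) = 902.1 Hz.
Step 3 — Parallel Q: Q = R/(ω₀L) = 522/(5668·0.0427) = 2.157.
Step 4 — Bandwidth: Δω = ω₀/Q = 2628 rad/s; BW = Δω/(2π) = 418.2 Hz.

(a) f₀ = 902.1 Hz  (b) Q = 2.157  (c) BW = 418.2 Hz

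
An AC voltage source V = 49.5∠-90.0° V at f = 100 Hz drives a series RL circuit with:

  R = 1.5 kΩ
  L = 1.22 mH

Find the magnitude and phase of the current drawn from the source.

Step 1 — Angular frequency: ω = 2π·f = 2π·100 = 628.3 rad/s.
Step 2 — Component impedances:
  R: Z = R = 1500 Ω
  L: Z = jωL = j·628.3·0.00122 = 0 + j0.7665 Ω
Step 3 — Series combination: Z_total = R + L = 1500 + j0.7665 Ω = 1500∠0.0° Ω.
Step 4 — Source phasor: V = 49.5∠-90.0° V = 0 - j49.5 V.
Step 5 — Ohm's law: I = V / Z_total = (0 - j49.5) / (1500 + j0.7665) = -1.686e-05 - j0.033 A.
Step 6 — Convert to polar: |I| = 0.033 A, ∠I = -90.0°.

I = 0.033∠-90.0° A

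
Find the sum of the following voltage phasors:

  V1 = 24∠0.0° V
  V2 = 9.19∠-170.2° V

Step 1 — Convert each phasor to rectangular form:
  V1 = 24·(cos(0.0°) + j·sin(0.0°)) = 24 V
  V2 = 9.19·(cos(-170.2°) + j·sin(-170.2°)) = -9.056 - j1.564 V
Step 2 — Sum components: V_total = 14.94 - j1.564 V.
Step 3 — Convert to polar: |V_total| = 15.03 V, ∠V_total = -6.0°.

V_total = 15.03∠-6.0° V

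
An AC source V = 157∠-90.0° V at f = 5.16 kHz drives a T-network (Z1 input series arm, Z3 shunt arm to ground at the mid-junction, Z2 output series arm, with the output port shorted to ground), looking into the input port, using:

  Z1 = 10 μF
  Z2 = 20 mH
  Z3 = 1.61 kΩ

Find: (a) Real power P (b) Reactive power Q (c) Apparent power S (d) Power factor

Step 1 — Angular frequency: ω = 2π·f = 2π·5160 = 3.242e+04 rad/s.
Step 2 — Component impedances:
  Z1: Z = 1/(jωC) = -j/(ω·C) = 0 - j3.084 Ω
  Z2: Z = jωL = j·3.242e+04·0.02 = 0 + j648.4 Ω
  Z3: Z = R = 1610 Ω
Step 3 — With the output port shorted to ground, the output series arm Z2 runs from the junction to ground; the shunt arm Z3 also runs from the junction to ground. They appear in parallel: Z3 || Z2 = 224.7 + j557.9 Ω.
Step 4 — Series with input arm Z1: Z_in = Z1 + (Z3 || Z2) = 224.7 + j554.8 Ω = 598.6∠68.0° Ω.
Step 5 — Source phasor: V = 157∠-90.0° V = 0 - j157 V.
Step 6 — Current: I = V / Z = -0.2431 - j0.09845 A = 0.2623∠-158.0° A.
Step 7 — Complex power: S = V·I* = 15.46 + j38.17 VA.
Step 8 — Real power: P = Re(S) = 15.46 W.
Step 9 — Reactive power: Q = Im(S) = 38.17 VAR.
Step 10 — Apparent power: |S| = 41.18 VA.
Step 11 — Power factor: PF = P/|S| = 0.3754 (lagging).

(a) P = 15.46 W  (b) Q = 38.17 VAR  (c) S = 41.18 VA  (d) PF = 0.3754 (lagging)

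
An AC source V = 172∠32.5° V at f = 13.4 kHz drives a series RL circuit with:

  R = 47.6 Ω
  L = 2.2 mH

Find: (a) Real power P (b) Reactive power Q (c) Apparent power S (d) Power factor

Step 1 — Angular frequency: ω = 2π·f = 2π·1.34e+04 = 8.419e+04 rad/s.
Step 2 — Component impedances:
  R: Z = R = 47.6 Ω
  L: Z = jωL = j·8.419e+04·0.0022 = 0 + j185.2 Ω
Step 3 — Series combination: Z_total = R + L = 47.6 + j185.2 Ω = 191.2∠75.6° Ω.
Step 4 — Source phasor: V = 172∠32.5° V = 145.1 + j92.42 V.
Step 5 — Current: I = V / Z = 0.6568 - j0.6144 A = 0.8994∠-43.1° A.
Step 6 — Complex power: S = V·I* = 38.5 + j149.8 VA.
Step 7 — Real power: P = Re(S) = 38.5 W.
Step 8 — Reactive power: Q = Im(S) = 149.8 VAR.
Step 9 — Apparent power: |S| = 154.7 VA.
Step 10 — Power factor: PF = P/|S| = 0.2489 (lagging).

(a) P = 38.5 W  (b) Q = 149.8 VAR  (c) S = 154.7 VA  (d) PF = 0.2489 (lagging)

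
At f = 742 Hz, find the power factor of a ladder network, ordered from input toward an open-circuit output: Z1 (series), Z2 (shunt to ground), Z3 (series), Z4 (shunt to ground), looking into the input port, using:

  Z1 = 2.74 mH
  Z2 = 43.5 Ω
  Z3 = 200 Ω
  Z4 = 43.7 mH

Step 1 — Angular frequency: ω = 2π·f = 2π·742 = 4662 rad/s.
Step 2 — Component impedances:
  Z1: Z = jωL = j·4662·0.00274 = 0 + j12.77 Ω
  Z2: Z = R = 43.5 Ω
  Z3: Z = R = 200 Ω
  Z4: Z = jωL = j·4662·0.0437 = 0 + j203.7 Ω
Step 3 — Ladder network (open output): work backward from the far end, alternating series and parallel combinations. Z_in = 38.93 + j16.6 Ω = 42.32∠23.1° Ω.
Step 4 — Power factor: PF = cos(φ) = Re(Z)/|Z| = 38.93/42.32 = 0.9199.
Step 5 — Type: Im(Z) = 16.6 ⇒ lagging (phase φ = 23.1°).

PF = 0.9199 (lagging, φ = 23.1°)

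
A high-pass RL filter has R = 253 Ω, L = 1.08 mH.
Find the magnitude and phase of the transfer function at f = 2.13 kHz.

Step 1 — Angular frequency: ω = 2π·2130 = 1.338e+04 rad/s.
Step 2 — Transfer function: H(jω) = jωL/(R + jωL).
Step 3 — Numerator jωL = j·14.45; denominator R + jωL = 253 + j14.45.
Step 4 — H = 0.003253 + j0.05694.
Step 5 — Magnitude: |H| = 0.05704 (-24.9 dB); phase: φ = 86.7°.

|H| = 0.05704 (-24.9 dB), φ = 86.7°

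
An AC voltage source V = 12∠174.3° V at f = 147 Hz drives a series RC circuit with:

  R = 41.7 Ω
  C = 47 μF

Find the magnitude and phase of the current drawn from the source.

Step 1 — Angular frequency: ω = 2π·f = 2π·147 = 923.6 rad/s.
Step 2 — Component impedances:
  R: Z = R = 41.7 Ω
  C: Z = 1/(jωC) = -j/(ω·C) = 0 - j23.04 Ω
Step 3 — Series combination: Z_total = R + C = 41.7 - j23.04 Ω = 47.64∠-28.9° Ω.
Step 4 — Source phasor: V = 12∠174.3° V = -11.94 + j1.192 V.
Step 5 — Ohm's law: I = V / Z_total = (-11.94 + j1.192) / (41.7 - j23.04) = -0.2315 - j0.0993 A.
Step 6 — Convert to polar: |I| = 0.2519 A, ∠I = -156.8°.

I = 0.2519∠-156.8° A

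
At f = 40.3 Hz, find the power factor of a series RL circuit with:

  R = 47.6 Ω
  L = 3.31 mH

Step 1 — Angular frequency: ω = 2π·f = 2π·40.3 = 253.2 rad/s.
Step 2 — Component impedances:
  R: Z = R = 47.6 Ω
  L: Z = jωL = j·253.2·0.00331 = 0 + j0.8381 Ω
Step 3 — Series combination: Z_total = R + L = 47.6 + j0.8381 Ω = 47.61∠1.0° Ω.
Step 4 — Power factor: PF = cos(φ) = Re(Z)/|Z| = 47.6/47.61 = 0.9998.
Step 5 — Type: Im(Z) = 0.8381 ⇒ lagging (phase φ = 1.0°).

PF = 0.9998 (lagging, φ = 1.0°)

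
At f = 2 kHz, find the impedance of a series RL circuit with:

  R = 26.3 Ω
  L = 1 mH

Step 1 — Angular frequency: ω = 2π·f = 2π·2000 = 1.257e+04 rad/s.
Step 2 — Component impedances:
  R: Z = R = 26.3 Ω
  L: Z = jωL = j·1.257e+04·0.001 = 0 + j12.57 Ω
Step 3 — Series combination: Z_total = R + L = 26.3 + j12.57 Ω = 29.15∠25.5° Ω.

Z = 26.3 + j12.57 Ω = 29.15∠25.5° Ω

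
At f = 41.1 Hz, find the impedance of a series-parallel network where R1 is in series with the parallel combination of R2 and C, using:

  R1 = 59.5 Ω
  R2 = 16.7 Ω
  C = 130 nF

Step 1 — Angular frequency: ω = 2π·f = 2π·41.1 = 258.2 rad/s.
Step 2 — Component impedances:
  R1: Z = R = 59.5 Ω
  R2: Z = R = 16.7 Ω
  C: Z = 1/(jωC) = -j/(ω·C) = 0 - j2.979e+04 Ω
Step 3 — Parallel branch: R2 || C = 1/(1/R2 + 1/C) = 16.7 - j0.009363 Ω.
Step 4 — Series with R1: Z_total = R1 + (R2 || C) = 76.2 - j0.009363 Ω = 76.2∠-0.0° Ω.

Z = 76.2 - j0.009363 Ω = 76.2∠-0.0° Ω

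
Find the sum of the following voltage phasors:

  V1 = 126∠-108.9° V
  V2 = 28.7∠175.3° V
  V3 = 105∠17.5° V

Step 1 — Convert each phasor to rectangular form:
  V1 = 126·(cos(-108.9°) + j·sin(-108.9°)) = -40.81 - j119.2 V
  V2 = 28.7·(cos(175.3°) + j·sin(175.3°)) = -28.6 + j2.352 V
  V3 = 105·(cos(17.5°) + j·sin(17.5°)) = 100.1 + j31.57 V
Step 2 — Sum components: V_total = 30.72 - j85.28 V.
Step 3 — Convert to polar: |V_total| = 90.65 V, ∠V_total = -70.2°.

V_total = 90.65∠-70.2° V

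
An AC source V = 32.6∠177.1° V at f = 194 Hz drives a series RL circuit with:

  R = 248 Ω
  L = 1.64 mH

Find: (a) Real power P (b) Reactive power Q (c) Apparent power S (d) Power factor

Step 1 — Angular frequency: ω = 2π·f = 2π·194 = 1219 rad/s.
Step 2 — Component impedances:
  R: Z = R = 248 Ω
  L: Z = jωL = j·1219·0.00164 = 0 + j1.999 Ω
Step 3 — Series combination: Z_total = R + L = 248 + j1.999 Ω = 248∠0.5° Ω.
Step 4 — Source phasor: V = 32.6∠177.1° V = -32.56 + j1.649 V.
Step 5 — Current: I = V / Z = -0.1312 + j0.007708 A = 0.1314∠176.6° A.
Step 6 — Complex power: S = V·I* = 4.285 + j0.03454 VA.
Step 7 — Real power: P = Re(S) = 4.285 W.
Step 8 — Reactive power: Q = Im(S) = 0.03454 VAR.
Step 9 — Apparent power: |S| = 4.285 VA.
Step 10 — Power factor: PF = P/|S| = 1 (lagging).

(a) P = 4.285 W  (b) Q = 0.03454 VAR  (c) S = 4.285 VA  (d) PF = 1 (lagging)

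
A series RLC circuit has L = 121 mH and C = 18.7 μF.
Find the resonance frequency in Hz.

Step 1 — Resonance condition Im(Z)=0 gives ω₀ = 1/√(LC).
Step 2 — ω₀ = 1/√(0.121·1.87e-05) = 664.8 rad/s.
Step 3 — f₀ = ω₀/(2π) = 105.8 Hz.

f₀ = 105.8 Hz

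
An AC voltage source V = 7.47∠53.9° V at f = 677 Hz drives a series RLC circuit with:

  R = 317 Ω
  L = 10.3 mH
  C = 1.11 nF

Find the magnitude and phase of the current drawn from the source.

Step 1 — Angular frequency: ω = 2π·f = 2π·677 = 4254 rad/s.
Step 2 — Component impedances:
  R: Z = R = 317 Ω
  L: Z = jωL = j·4254·0.0103 = 0 + j43.81 Ω
  C: Z = 1/(jωC) = -j/(ω·C) = 0 - j2.118e+05 Ω
Step 3 — Series combination: Z_total = R + L + C = 317 - j2.117e+05 Ω = 2.117e+05∠-89.9° Ω.
Step 4 — Source phasor: V = 7.47∠53.9° V = 4.401 + j6.036 V.
Step 5 — Ohm's law: I = V / Z_total = (4.401 + j6.036) / (317 - j2.117e+05) = -2.847e-05 + j2.083e-05 A.
Step 6 — Convert to polar: |I| = 3.528e-05 A, ∠I = 143.8°.

I = 3.528e-05∠143.8° A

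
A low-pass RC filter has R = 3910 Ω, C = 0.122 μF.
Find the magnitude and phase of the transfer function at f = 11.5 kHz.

Step 1 — Angular frequency: ω = 2π·1.15e+04 = 7.226e+04 rad/s.
Step 2 — Transfer function: H(jω) = 1/(1 + jωRC).
Step 3 — Denominator: 1 + jωRC = 1 + j·7.226e+04·3910·1.22e-07 = 1 + j34.47.
Step 4 — H = 0.000841 - j0.02899.
Step 5 — Magnitude: |H| = 0.029 (-30.8 dB); phase: φ = -88.3°.

|H| = 0.029 (-30.8 dB), φ = -88.3°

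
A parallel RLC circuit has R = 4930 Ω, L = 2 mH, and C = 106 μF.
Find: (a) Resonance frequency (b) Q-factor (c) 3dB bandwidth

Step 1 — Resonance: ω₀ = 1/√(LC) = 1/√(0.002·0.000106) = 2172 rad/s.
Step 2 — f₀ = ω₀/(2π) = 345.7 Hz.
Step 3 — Parallel Q: Q = R/(ω₀L) = 4930/(2172·0.002) = 1135.
Step 4 — Bandwidth: Δω = ω₀/Q = 1.914 rad/s; BW = Δω/(2π) = 0.3046 Hz.

(a) f₀ = 345.7 Hz  (b) Q = 1135  (c) BW = 0.3046 Hz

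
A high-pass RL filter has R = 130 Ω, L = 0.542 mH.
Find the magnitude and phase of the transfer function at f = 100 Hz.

Step 1 — Angular frequency: ω = 2π·100 = 628.3 rad/s.
Step 2 — Transfer function: H(jω) = jωL/(R + jωL).
Step 3 — Numerator jωL = j·0.3405; denominator R + jωL = 130 + j0.3405.
Step 4 — H = 6.862e-06 + j0.00262.
Step 5 — Magnitude: |H| = 0.00262 (-51.6 dB); phase: φ = 89.8°.

|H| = 0.00262 (-51.6 dB), φ = 89.8°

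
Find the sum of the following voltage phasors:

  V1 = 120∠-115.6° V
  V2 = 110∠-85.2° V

Step 1 — Convert each phasor to rectangular form:
  V1 = 120·(cos(-115.6°) + j·sin(-115.6°)) = -51.85 - j108.2 V
  V2 = 110·(cos(-85.2°) + j·sin(-85.2°)) = 9.205 - j109.6 V
Step 2 — Sum components: V_total = -42.65 - j217.8 V.
Step 3 — Convert to polar: |V_total| = 222 V, ∠V_total = -101.1°.

V_total = 222∠-101.1° V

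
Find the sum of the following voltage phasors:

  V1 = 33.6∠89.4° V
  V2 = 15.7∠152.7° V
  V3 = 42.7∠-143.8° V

Step 1 — Convert each phasor to rectangular form:
  V1 = 33.6·(cos(89.4°) + j·sin(89.4°)) = 0.3519 + j33.6 V
  V2 = 15.7·(cos(152.7°) + j·sin(152.7°)) = -13.95 + j7.201 V
  V3 = 42.7·(cos(-143.8°) + j·sin(-143.8°)) = -34.46 - j25.22 V
Step 2 — Sum components: V_total = -48.06 + j15.58 V.
Step 3 — Convert to polar: |V_total| = 50.52 V, ∠V_total = 162.0°.

V_total = 50.52∠162.0° V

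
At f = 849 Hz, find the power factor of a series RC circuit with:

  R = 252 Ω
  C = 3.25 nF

Step 1 — Angular frequency: ω = 2π·f = 2π·849 = 5334 rad/s.
Step 2 — Component impedances:
  R: Z = R = 252 Ω
  C: Z = 1/(jωC) = -j/(ω·C) = 0 - j5.768e+04 Ω
Step 3 — Series combination: Z_total = R + C = 252 - j5.768e+04 Ω = 5.768e+04∠-89.7° Ω.
Step 4 — Power factor: PF = cos(φ) = Re(Z)/|Z| = 252/5.768e+04 = 0.004369.
Step 5 — Type: Im(Z) = -5.768e+04 ⇒ leading (phase φ = -89.7°).

PF = 0.004369 (leading, φ = -89.7°)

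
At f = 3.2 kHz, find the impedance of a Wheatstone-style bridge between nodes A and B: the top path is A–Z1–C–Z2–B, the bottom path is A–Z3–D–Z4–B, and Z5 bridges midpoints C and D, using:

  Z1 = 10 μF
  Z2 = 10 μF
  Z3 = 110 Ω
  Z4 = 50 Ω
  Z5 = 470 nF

Step 1 — Angular frequency: ω = 2π·f = 2π·3200 = 2.011e+04 rad/s.
Step 2 — Component impedances:
  Z1: Z = 1/(jωC) = -j/(ω·C) = 0 - j4.974 Ω
  Z2: Z = 1/(jωC) = -j/(ω·C) = 0 - j4.974 Ω
  Z3: Z = R = 110 Ω
  Z4: Z = R = 50 Ω
  Z5: Z = 1/(jωC) = -j/(ω·C) = 0 - j105.8 Ω
Step 3 — Bridge requires nodal analysis (the Z5 bridge couples midpoints C and D, so the two paths cannot be reduced to a simple series/parallel combination). Setting node B to ground and injecting 1 A at node A, the 3-node admittance system at A, C, D solves to V_A = Z_AB = 0.6215 - j9.879 Ω = 9.899∠-86.4° Ω.

Z = 0.6215 - j9.879 Ω = 9.899∠-86.4° Ω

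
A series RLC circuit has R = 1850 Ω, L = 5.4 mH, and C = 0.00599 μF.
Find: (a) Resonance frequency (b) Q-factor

Step 1 — Resonance condition Im(Z)=0 gives ω₀ = 1/√(LC).
Step 2 — ω₀ = 1/√(0.0054·5.99e-09) = 1.758e+05 rad/s.
Step 3 — f₀ = ω₀/(2π) = 2.798e+04 Hz.
Step 4 — Series Q: Q = ω₀L/R = 1.758e+05·0.0054/1850 = 0.5132.

(a) f₀ = 2.798e+04 Hz  (b) Q = 0.5132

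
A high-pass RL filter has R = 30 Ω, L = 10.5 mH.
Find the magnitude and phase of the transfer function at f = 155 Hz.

Step 1 — Angular frequency: ω = 2π·155 = 973.9 rad/s.
Step 2 — Transfer function: H(jω) = jωL/(R + jωL).
Step 3 — Numerator jωL = j·10.23; denominator R + jωL = 30 + j10.23.
Step 4 — H = 0.1041 + j0.3054.
Step 5 — Magnitude: |H| = 0.3226 (-9.8 dB); phase: φ = 71.2°.

|H| = 0.3226 (-9.8 dB), φ = 71.2°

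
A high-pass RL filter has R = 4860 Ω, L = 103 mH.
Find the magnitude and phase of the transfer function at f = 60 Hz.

Step 1 — Angular frequency: ω = 2π·60 = 377 rad/s.
Step 2 — Transfer function: H(jω) = jωL/(R + jωL).
Step 3 — Numerator jωL = j·38.83; denominator R + jωL = 4860 + j38.83.
Step 4 — H = 6.383e-05 + j0.007989.
Step 5 — Magnitude: |H| = 0.007989 (-41.9 dB); phase: φ = 89.5°.

|H| = 0.007989 (-41.9 dB), φ = 89.5°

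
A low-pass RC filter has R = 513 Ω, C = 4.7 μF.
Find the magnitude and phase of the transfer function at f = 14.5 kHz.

Step 1 — Angular frequency: ω = 2π·1.45e+04 = 9.111e+04 rad/s.
Step 2 — Transfer function: H(jω) = 1/(1 + jωRC).
Step 3 — Denominator: 1 + jωRC = 1 + j·9.111e+04·513·4.7e-06 = 1 + j219.7.
Step 4 — H = 2.072e-05 - j0.004552.
Step 5 — Magnitude: |H| = 0.004552 (-46.8 dB); phase: φ = -89.7°.

|H| = 0.004552 (-46.8 dB), φ = -89.7°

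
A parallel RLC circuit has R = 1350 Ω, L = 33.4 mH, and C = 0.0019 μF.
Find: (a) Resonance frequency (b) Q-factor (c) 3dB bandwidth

Step 1 — Resonance: ω₀ = 1/√(LC) = 1/√(0.0334·1.9e-09) = 1.255e+05 rad/s.
Step 2 — f₀ = ω₀/(2π) = 1.998e+04 Hz.
Step 3 — Parallel Q: Q = R/(ω₀L) = 1350/(1.255e+05·0.0334) = 0.322.
Step 4 — Bandwidth: Δω = ω₀/Q = 3.899e+05 rad/s; BW = Δω/(2π) = 6.205e+04 Hz.

(a) f₀ = 1.998e+04 Hz  (b) Q = 0.322  (c) BW = 6.205e+04 Hz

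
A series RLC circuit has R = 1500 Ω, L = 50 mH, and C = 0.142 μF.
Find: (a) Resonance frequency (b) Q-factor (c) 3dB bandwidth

Step 1 — Resonance: ω₀ = 1/√(LC) = 1/√(0.05·1.42e-07) = 1.187e+04 rad/s.
Step 2 — f₀ = ω₀/(2π) = 1889 Hz.
Step 3 — Series Q: Q = ω₀L/R = 1.187e+04·0.05/1500 = 0.3956.
Step 4 — Bandwidth: Δω = ω₀/Q = 3e+04 rad/s; BW = Δω/(2π) = 4775 Hz.

(a) f₀ = 1889 Hz  (b) Q = 0.3956  (c) BW = 4775 Hz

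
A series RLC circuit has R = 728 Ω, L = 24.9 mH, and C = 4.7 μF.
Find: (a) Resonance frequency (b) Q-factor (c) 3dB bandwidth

Step 1 — Resonance: ω₀ = 1/√(LC) = 1/√(0.0249·4.7e-06) = 2923 rad/s.
Step 2 — f₀ = ω₀/(2π) = 465.2 Hz.
Step 3 — Series Q: Q = ω₀L/R = 2923·0.0249/728 = 0.09998.
Step 4 — Bandwidth: Δω = ω₀/Q = 2.924e+04 rad/s; BW = Δω/(2π) = 4653 Hz.

(a) f₀ = 465.2 Hz  (b) Q = 0.09998  (c) BW = 4653 Hz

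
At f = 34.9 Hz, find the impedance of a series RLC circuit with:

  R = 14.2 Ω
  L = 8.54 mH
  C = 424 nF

Step 1 — Angular frequency: ω = 2π·f = 2π·34.9 = 219.3 rad/s.
Step 2 — Component impedances:
  R: Z = R = 14.2 Ω
  L: Z = jωL = j·219.3·0.00854 = 0 + j1.873 Ω
  C: Z = 1/(jωC) = -j/(ω·C) = 0 - j1.076e+04 Ω
Step 3 — Series combination: Z_total = R + L + C = 14.2 - j1.075e+04 Ω = 1.075e+04∠-89.9° Ω.

Z = 14.2 - j1.075e+04 Ω = 1.075e+04∠-89.9° Ω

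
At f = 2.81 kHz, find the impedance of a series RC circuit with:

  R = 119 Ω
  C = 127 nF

Step 1 — Angular frequency: ω = 2π·f = 2π·2810 = 1.766e+04 rad/s.
Step 2 — Component impedances:
  R: Z = R = 119 Ω
  C: Z = 1/(jωC) = -j/(ω·C) = 0 - j446 Ω
Step 3 — Series combination: Z_total = R + C = 119 - j446 Ω = 461.6∠-75.1° Ω.

Z = 119 - j446 Ω = 461.6∠-75.1° Ω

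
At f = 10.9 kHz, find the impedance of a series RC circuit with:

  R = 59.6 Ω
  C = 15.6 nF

Step 1 — Angular frequency: ω = 2π·f = 2π·1.09e+04 = 6.849e+04 rad/s.
Step 2 — Component impedances:
  R: Z = R = 59.6 Ω
  C: Z = 1/(jωC) = -j/(ω·C) = 0 - j936 Ω
Step 3 — Series combination: Z_total = R + C = 59.6 - j936 Ω = 937.9∠-86.4° Ω.

Z = 59.6 - j936 Ω = 937.9∠-86.4° Ω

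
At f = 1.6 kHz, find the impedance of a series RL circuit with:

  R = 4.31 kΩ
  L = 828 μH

Step 1 — Angular frequency: ω = 2π·f = 2π·1600 = 1.005e+04 rad/s.
Step 2 — Component impedances:
  R: Z = R = 4310 Ω
  L: Z = jωL = j·1.005e+04·0.000828 = 0 + j8.324 Ω
Step 3 — Series combination: Z_total = R + L = 4310 + j8.324 Ω = 4310∠0.1° Ω.

Z = 4310 + j8.324 Ω = 4310∠0.1° Ω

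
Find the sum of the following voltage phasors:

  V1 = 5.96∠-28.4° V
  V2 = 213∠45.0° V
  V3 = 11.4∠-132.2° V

Step 1 — Convert each phasor to rectangular form:
  V1 = 5.96·(cos(-28.4°) + j·sin(-28.4°)) = 5.243 - j2.835 V
  V2 = 213·(cos(45.0°) + j·sin(45.0°)) = 150.6 + j150.6 V
  V3 = 11.4·(cos(-132.2°) + j·sin(-132.2°)) = -7.658 - j8.445 V
Step 2 — Sum components: V_total = 148.2 + j139.3 V.
Step 3 — Convert to polar: |V_total| = 203.4 V, ∠V_total = 43.2°.

V_total = 203.4∠43.2° V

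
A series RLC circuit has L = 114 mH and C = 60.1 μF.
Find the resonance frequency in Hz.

Step 1 — Resonance condition Im(Z)=0 gives ω₀ = 1/√(LC).
Step 2 — ω₀ = 1/√(0.114·6.01e-05) = 382 rad/s.
Step 3 — f₀ = ω₀/(2π) = 60.8 Hz.

f₀ = 60.8 Hz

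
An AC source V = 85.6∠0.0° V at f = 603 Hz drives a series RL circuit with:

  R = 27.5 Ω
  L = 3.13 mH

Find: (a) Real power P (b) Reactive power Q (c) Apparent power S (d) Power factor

Step 1 — Angular frequency: ω = 2π·f = 2π·603 = 3789 rad/s.
Step 2 — Component impedances:
  R: Z = R = 27.5 Ω
  L: Z = jωL = j·3789·0.00313 = 0 + j11.86 Ω
Step 3 — Series combination: Z_total = R + L = 27.5 + j11.86 Ω = 29.95∠23.3° Ω.
Step 4 — Source phasor: V = 85.6∠0.0° V = 85.6 V.
Step 5 — Current: I = V / Z = 2.625 - j1.132 A = 2.858∠-23.3° A.
Step 6 — Complex power: S = V·I* = 224.7 + j96.88 VA.
Step 7 — Real power: P = Re(S) = 224.7 W.
Step 8 — Reactive power: Q = Im(S) = 96.88 VAR.
Step 9 — Apparent power: |S| = 244.7 VA.
Step 10 — Power factor: PF = P/|S| = 0.9183 (lagging).

(a) P = 224.7 W  (b) Q = 96.88 VAR  (c) S = 244.7 VA  (d) PF = 0.9183 (lagging)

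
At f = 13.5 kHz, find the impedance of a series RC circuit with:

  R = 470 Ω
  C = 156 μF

Step 1 — Angular frequency: ω = 2π·f = 2π·1.35e+04 = 8.482e+04 rad/s.
Step 2 — Component impedances:
  R: Z = R = 470 Ω
  C: Z = 1/(jωC) = -j/(ω·C) = 0 - j0.07557 Ω
Step 3 — Series combination: Z_total = R + C = 470 - j0.07557 Ω = 470∠-0.0° Ω.

Z = 470 - j0.07557 Ω = 470∠-0.0° Ω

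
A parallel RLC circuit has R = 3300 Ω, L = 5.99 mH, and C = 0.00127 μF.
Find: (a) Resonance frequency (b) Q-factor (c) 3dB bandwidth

Step 1 — Resonance: ω₀ = 1/√(LC) = 1/√(0.00599·1.27e-09) = 3.626e+05 rad/s.
Step 2 — f₀ = ω₀/(2π) = 5.77e+04 Hz.
Step 3 — Parallel Q: Q = R/(ω₀L) = 3300/(3.626e+05·0.00599) = 1.52.
Step 4 — Bandwidth: Δω = ω₀/Q = 2.386e+05 rad/s; BW = Δω/(2π) = 3.798e+04 Hz.

(a) f₀ = 5.77e+04 Hz  (b) Q = 1.52  (c) BW = 3.798e+04 Hz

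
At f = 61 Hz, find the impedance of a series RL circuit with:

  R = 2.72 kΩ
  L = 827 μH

Step 1 — Angular frequency: ω = 2π·f = 2π·61 = 383.3 rad/s.
Step 2 — Component impedances:
  R: Z = R = 2720 Ω
  L: Z = jωL = j·383.3·0.000827 = 0 + j0.317 Ω
Step 3 — Series combination: Z_total = R + L = 2720 + j0.317 Ω = 2720∠0.0° Ω.

Z = 2720 + j0.317 Ω = 2720∠0.0° Ω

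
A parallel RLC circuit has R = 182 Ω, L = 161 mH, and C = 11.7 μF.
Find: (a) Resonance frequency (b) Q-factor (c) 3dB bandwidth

Step 1 — Resonance: ω₀ = 1/√(LC) = 1/√(0.161·1.17e-05) = 728.6 rad/s.
Step 2 — f₀ = ω₀/(2π) = 116 Hz.
Step 3 — Parallel Q: Q = R/(ω₀L) = 182/(728.6·0.161) = 1.551.
Step 4 — Bandwidth: Δω = ω₀/Q = 469.6 rad/s; BW = Δω/(2π) = 74.74 Hz.

(a) f₀ = 116 Hz  (b) Q = 1.551  (c) BW = 74.74 Hz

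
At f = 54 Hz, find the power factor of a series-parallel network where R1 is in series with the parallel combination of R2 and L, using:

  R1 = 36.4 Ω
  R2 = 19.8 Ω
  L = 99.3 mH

Step 1 — Angular frequency: ω = 2π·f = 2π·54 = 339.3 rad/s.
Step 2 — Component impedances:
  R1: Z = R = 36.4 Ω
  R2: Z = R = 19.8 Ω
  L: Z = jωL = j·339.3·0.0993 = 0 + j33.69 Ω
Step 3 — Parallel branch: R2 || L = 1/(1/R2 + 1/L) = 14.72 + j8.649 Ω.
Step 4 — Series with R1: Z_total = R1 + (R2 || L) = 51.12 + j8.649 Ω = 51.84∠9.6° Ω.
Step 5 — Power factor: PF = cos(φ) = Re(Z)/|Z| = 51.117/51.844 = 0.986.
Step 6 — Type: Im(Z) = 8.649 ⇒ lagging (phase φ = 9.6°).

PF = 0.986 (lagging, φ = 9.6°)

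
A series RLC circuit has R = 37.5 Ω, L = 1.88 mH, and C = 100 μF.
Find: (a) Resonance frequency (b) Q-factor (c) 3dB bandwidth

Step 1 — Resonance: ω₀ = 1/√(LC) = 1/√(0.00188·0.0001) = 2306 rad/s.
Step 2 — f₀ = ω₀/(2π) = 367.1 Hz.
Step 3 — Series Q: Q = ω₀L/R = 2306·0.00188/37.5 = 0.1156.
Step 4 — Bandwidth: Δω = ω₀/Q = 1.995e+04 rad/s; BW = Δω/(2π) = 3175 Hz.

(a) f₀ = 367.1 Hz  (b) Q = 0.1156  (c) BW = 3175 Hz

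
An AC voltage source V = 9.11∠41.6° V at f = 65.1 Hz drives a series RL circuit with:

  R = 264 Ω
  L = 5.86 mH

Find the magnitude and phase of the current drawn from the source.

Step 1 — Angular frequency: ω = 2π·f = 2π·65.1 = 409 rad/s.
Step 2 — Component impedances:
  R: Z = R = 264 Ω
  L: Z = jωL = j·409·0.00586 = 0 + j2.397 Ω
Step 3 — Series combination: Z_total = R + L = 264 + j2.397 Ω = 264∠0.5° Ω.
Step 4 — Source phasor: V = 9.11∠41.6° V = 6.812 + j6.048 V.
Step 5 — Ohm's law: I = V / Z_total = (6.812 + j6.048) / (264 + j2.397) = 0.02601 + j0.02267 A.
Step 6 — Convert to polar: |I| = 0.03451 A, ∠I = 41.1°.

I = 0.03451∠41.1° A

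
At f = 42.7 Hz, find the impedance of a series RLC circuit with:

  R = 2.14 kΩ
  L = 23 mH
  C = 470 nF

Step 1 — Angular frequency: ω = 2π·f = 2π·42.7 = 268.3 rad/s.
Step 2 — Component impedances:
  R: Z = R = 2140 Ω
  L: Z = jωL = j·268.3·0.023 = 0 + j6.171 Ω
  C: Z = 1/(jωC) = -j/(ω·C) = 0 - j7930 Ω
Step 3 — Series combination: Z_total = R + L + C = 2140 - j7924 Ω = 8208∠-74.9° Ω.

Z = 2140 - j7924 Ω = 8208∠-74.9° Ω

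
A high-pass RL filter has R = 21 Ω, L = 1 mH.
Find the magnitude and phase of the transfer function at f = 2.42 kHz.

Step 1 — Angular frequency: ω = 2π·2420 = 1.521e+04 rad/s.
Step 2 — Transfer function: H(jω) = jωL/(R + jωL).
Step 3 — Numerator jωL = j·15.21; denominator R + jωL = 21 + j15.21.
Step 4 — H = 0.3439 + j0.475.
Step 5 — Magnitude: |H| = 0.5865 (-4.6 dB); phase: φ = 54.1°.

|H| = 0.5865 (-4.6 dB), φ = 54.1°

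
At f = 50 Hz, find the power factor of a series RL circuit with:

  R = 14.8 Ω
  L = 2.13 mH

Step 1 — Angular frequency: ω = 2π·f = 2π·50 = 314.2 rad/s.
Step 2 — Component impedances:
  R: Z = R = 14.8 Ω
  L: Z = jωL = j·314.2·0.00213 = 0 + j0.6692 Ω
Step 3 — Series combination: Z_total = R + L = 14.8 + j0.6692 Ω = 14.82∠2.6° Ω.
Step 4 — Power factor: PF = cos(φ) = Re(Z)/|Z| = 14.8/14.815 = 0.999.
Step 5 — Type: Im(Z) = 0.6692 ⇒ lagging (phase φ = 2.6°).

PF = 0.999 (lagging, φ = 2.6°)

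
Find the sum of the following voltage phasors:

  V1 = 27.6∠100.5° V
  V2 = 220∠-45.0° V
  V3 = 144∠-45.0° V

Step 1 — Convert each phasor to rectangular form:
  V1 = 27.6·(cos(100.5°) + j·sin(100.5°)) = -5.03 + j27.14 V
  V2 = 220·(cos(-45.0°) + j·sin(-45.0°)) = 155.6 - j155.6 V
  V3 = 144·(cos(-45.0°) + j·sin(-45.0°)) = 101.8 - j101.8 V
Step 2 — Sum components: V_total = 252.4 - j230.2 V.
Step 3 — Convert to polar: |V_total| = 341.6 V, ∠V_total = -42.4°.

V_total = 341.6∠-42.4° V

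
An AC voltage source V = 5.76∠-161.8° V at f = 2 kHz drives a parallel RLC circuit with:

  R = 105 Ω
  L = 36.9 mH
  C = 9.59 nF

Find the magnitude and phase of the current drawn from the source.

Step 1 — Angular frequency: ω = 2π·f = 2π·2000 = 1.257e+04 rad/s.
Step 2 — Component impedances:
  R: Z = R = 105 Ω
  L: Z = jωL = j·1.257e+04·0.0369 = 0 + j463.7 Ω
  C: Z = 1/(jωC) = -j/(ω·C) = 0 - j8298 Ω
Step 3 — Parallel combination: 1/Z_total = 1/R + 1/L + 1/C; Z_total = 100.4 + j21.47 Ω = 102.7∠12.1° Ω.
Step 4 — Source phasor: V = 5.76∠-161.8° V = -5.472 - j1.799 V.
Step 5 — Ohm's law: I = V / Z_total = (-5.472 - j1.799) / (100.4 + j21.47) = -0.05578 - j0.005993 A.
Step 6 — Convert to polar: |I| = 0.0561 A, ∠I = -173.9°.

I = 0.0561∠-173.9° A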